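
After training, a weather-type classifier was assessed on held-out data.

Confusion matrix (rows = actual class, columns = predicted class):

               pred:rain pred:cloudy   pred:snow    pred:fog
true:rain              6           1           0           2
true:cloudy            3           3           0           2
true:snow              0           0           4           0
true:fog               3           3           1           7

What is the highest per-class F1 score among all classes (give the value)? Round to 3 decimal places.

Per-class F1 score (2·TP/(2·TP+FP+FN)):
  rain: TP=6, FP=3+0+3=6, FN=1+0+2=3 → 12/21 = 0.5714
  cloudy: TP=3, FP=1+0+3=4, FN=3+0+2=5 → 6/15 = 0.4000
  snow: TP=4, FP=0+0+1=1, FN=0+0+0=0 → 8/9 = 0.8889
  fog: TP=7, FP=2+2+0=4, FN=3+3+1=7 → 14/25 = 0.5600
Highest is class 'snow' with F1 score = 0.889.

0.889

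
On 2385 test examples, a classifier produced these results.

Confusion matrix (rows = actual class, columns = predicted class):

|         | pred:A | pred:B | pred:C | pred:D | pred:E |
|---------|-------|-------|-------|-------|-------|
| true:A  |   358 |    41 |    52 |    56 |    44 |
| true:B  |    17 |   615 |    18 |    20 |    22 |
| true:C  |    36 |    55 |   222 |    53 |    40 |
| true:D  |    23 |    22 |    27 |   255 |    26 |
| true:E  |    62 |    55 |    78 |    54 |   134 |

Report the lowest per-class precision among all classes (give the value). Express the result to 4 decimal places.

Per-class precision (TP/(TP+FP)):
  A: TP=358, FP=17+36+23+62=138 → 358/496 = 0.72177
  B: TP=615, FP=41+55+22+55=173 → 615/788 = 0.78046
  C: TP=222, FP=52+18+27+78=175 → 222/397 = 0.55919
  D: TP=255, FP=56+20+53+54=183 → 255/438 = 0.58219
  E: TP=134, FP=44+22+40+26=132 → 134/266 = 0.50376
Lowest is class 'E' with precision = 0.5038.

0.5038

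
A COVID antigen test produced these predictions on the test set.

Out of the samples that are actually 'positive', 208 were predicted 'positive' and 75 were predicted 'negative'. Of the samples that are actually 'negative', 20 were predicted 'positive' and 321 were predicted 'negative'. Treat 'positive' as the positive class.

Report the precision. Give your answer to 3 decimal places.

Precision = TP/(TP+FP) = 208/(208+20) = 208/228 = 0.912

0.912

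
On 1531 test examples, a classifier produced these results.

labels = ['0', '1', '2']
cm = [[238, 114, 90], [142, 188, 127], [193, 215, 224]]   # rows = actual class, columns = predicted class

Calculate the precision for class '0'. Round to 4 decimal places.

precision = TP/(TP+FP).
0: TP=238, FP=142+193=335 → 238/573 = 0.41536

0.4154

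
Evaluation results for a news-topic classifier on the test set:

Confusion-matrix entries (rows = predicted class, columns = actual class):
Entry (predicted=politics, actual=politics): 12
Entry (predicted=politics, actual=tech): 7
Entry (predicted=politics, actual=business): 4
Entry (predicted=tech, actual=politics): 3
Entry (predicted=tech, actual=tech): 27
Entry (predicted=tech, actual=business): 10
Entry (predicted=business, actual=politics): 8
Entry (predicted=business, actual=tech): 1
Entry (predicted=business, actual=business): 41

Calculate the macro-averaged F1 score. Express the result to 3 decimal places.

Per-class F1 score (2·TP/(2·TP+FP+FN)):
  politics: TP=12, FP=7+4=11, FN=3+8=11 → 24/46 = 0.5217
  tech: TP=27, FP=3+10=13, FN=7+1=8 → 54/75 = 0.7200
  business: TP=41, FP=8+1=9, FN=4+10=14 → 82/105 = 0.7810
Macro-F1 score = mean = (0.5217 + 0.7200 + 0.7810) / 3 = 0.674

0.674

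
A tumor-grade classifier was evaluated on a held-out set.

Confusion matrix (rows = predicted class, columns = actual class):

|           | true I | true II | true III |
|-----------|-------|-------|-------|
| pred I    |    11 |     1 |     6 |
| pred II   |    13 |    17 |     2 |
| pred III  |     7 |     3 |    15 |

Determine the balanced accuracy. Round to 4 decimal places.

Balanced accuracy = mean of per-class recall.
  I: recall = 11/31 = 0.35484
  II: recall = 17/21 = 0.80952
  III: recall = 15/23 = 0.65217
Mean = (0.35484 + 0.80952 + 0.65217) / 3 = 0.6055

0.6055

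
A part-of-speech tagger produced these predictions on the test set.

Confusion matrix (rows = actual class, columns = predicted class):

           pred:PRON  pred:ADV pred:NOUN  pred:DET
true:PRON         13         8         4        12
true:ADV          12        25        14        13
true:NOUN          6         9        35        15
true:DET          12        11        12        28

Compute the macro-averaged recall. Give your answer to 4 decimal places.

0.4312

Per-class recall (TP/(TP+FN)):
  PRON: TP=13, FN=8+4+12=24 → 13/37 = 0.35135
  ADV: TP=25, FN=12+14+13=39 → 25/64 = 0.39063
  NOUN: TP=35, FN=6+9+15=30 → 35/65 = 0.53846
  DET: TP=28, FN=12+11+12=35 → 28/63 = 0.44444
Macro-recall = mean = (0.35135 + 0.39063 + 0.53846 + 0.44444) / 4 = 0.4312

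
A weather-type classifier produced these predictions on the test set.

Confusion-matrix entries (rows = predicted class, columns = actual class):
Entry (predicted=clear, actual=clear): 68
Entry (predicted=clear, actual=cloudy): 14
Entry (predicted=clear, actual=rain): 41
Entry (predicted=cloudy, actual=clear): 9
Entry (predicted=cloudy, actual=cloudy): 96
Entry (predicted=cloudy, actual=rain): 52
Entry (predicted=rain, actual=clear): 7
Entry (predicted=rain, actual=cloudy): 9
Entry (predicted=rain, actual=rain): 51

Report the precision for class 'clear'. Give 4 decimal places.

Treat 'clear' as positive and all other classes as negative.
precision = TP/(TP+FP).
clear: TP=68, FP=14+41=55 → 68/123 = 0.55285

0.5528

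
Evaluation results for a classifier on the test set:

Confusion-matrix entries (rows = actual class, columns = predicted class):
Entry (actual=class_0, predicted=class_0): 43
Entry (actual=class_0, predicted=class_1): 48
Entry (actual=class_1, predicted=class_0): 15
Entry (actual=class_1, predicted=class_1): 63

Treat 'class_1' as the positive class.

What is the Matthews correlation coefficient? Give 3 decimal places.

MCC = (TP·TN − FP·FN) / √((TP+FP)(TP+FN)(TN+FP)(TN+FN))
Numerator = 63·43 − 48·15 = 1989
Denominator = √(111·78·91·58) = √45696924 = 6759.9500
MCC = 1989 / 6759.9500 = 0.294

0.294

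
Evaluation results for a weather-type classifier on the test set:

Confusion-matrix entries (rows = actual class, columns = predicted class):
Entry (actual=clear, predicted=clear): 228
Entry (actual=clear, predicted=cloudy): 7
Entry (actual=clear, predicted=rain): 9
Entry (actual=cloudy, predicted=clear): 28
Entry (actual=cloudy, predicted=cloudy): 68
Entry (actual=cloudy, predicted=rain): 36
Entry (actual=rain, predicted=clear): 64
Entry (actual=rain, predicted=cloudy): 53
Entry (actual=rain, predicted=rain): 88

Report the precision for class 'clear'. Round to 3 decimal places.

One-vs-rest for 'clear': TP = diagonal; FP = other classes predicted 'clear'; FN = 'clear' predicted as other.
precision = TP/(TP+FP).
clear: TP=228, FP=28+64=92 → 228/320 = 0.7125

0.713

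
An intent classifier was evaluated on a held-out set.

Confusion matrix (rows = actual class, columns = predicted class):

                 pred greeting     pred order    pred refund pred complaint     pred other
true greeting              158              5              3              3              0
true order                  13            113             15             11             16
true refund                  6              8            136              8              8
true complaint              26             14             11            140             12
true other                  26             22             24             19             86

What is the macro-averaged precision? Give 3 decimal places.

Per-class precision (TP/(TP+FP)):
  greeting: TP=158, FP=13+6+26+26=71 → 158/229 = 0.6900
  order: TP=113, FP=5+8+14+22=49 → 113/162 = 0.6975
  refund: TP=136, FP=3+15+11+24=53 → 136/189 = 0.7196
  complaint: TP=140, FP=3+11+8+19=41 → 140/181 = 0.7735
  other: TP=86, FP=0+16+8+12=36 → 86/122 = 0.7049
Macro-precision = mean = (0.6900 + 0.6975 + 0.7196 + 0.7735 + 0.7049) / 5 = 0.717

0.717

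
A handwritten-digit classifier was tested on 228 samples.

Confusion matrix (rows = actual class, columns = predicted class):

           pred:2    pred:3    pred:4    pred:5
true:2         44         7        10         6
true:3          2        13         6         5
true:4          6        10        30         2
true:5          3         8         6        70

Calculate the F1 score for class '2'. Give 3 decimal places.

0.721

F1 score = 2·TP/(2·TP+FP+FN).
2: TP=44, FP=2+6+3=11, FN=7+10+6=23 → 88/122 = 0.7213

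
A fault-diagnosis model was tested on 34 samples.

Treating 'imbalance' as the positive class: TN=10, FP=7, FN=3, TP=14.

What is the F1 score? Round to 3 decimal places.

0.737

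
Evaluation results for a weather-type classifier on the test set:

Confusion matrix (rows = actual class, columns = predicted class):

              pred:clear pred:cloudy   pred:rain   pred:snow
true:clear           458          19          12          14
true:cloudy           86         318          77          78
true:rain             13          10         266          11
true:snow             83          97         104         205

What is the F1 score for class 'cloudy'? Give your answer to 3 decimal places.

F1 score = 2·TP/(2·TP+FP+FN).
cloudy: TP=318, FP=19+10+97=126, FN=86+77+78=241 → 636/1003 = 0.6341

0.634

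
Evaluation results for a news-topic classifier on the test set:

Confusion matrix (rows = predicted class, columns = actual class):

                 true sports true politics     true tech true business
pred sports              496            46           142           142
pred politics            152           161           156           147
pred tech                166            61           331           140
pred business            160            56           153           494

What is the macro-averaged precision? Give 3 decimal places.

0.477

Per-class precision (TP/(TP+FP)):
  sports: TP=496, FP=46+142+142=330 → 496/826 = 0.6005
  politics: TP=161, FP=152+156+147=455 → 161/616 = 0.2614
  tech: TP=331, FP=166+61+140=367 → 331/698 = 0.4742
  business: TP=494, FP=160+56+153=369 → 494/863 = 0.5724
Macro-precision = mean = (0.6005 + 0.2614 + 0.4742 + 0.5724) / 4 = 0.477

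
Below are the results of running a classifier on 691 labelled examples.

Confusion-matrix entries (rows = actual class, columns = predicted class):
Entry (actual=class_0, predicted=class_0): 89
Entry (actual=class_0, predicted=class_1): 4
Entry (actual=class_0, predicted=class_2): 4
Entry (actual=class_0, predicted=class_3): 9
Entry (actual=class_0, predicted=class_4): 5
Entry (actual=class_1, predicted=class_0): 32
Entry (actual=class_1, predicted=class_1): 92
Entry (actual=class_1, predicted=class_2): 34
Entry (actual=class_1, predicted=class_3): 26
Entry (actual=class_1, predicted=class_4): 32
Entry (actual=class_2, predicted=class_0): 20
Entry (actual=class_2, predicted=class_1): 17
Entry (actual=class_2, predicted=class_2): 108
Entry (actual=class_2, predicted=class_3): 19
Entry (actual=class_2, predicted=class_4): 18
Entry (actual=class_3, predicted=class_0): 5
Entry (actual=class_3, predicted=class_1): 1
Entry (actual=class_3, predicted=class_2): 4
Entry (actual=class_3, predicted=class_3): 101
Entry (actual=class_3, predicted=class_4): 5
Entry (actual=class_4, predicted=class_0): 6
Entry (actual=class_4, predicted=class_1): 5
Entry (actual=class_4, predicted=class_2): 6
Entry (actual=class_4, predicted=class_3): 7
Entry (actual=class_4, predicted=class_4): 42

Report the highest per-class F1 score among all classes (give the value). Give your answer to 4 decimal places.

Per-class F1 score (2·TP/(2·TP+FP+FN)):
  class_0: TP=89, FP=32+20+5+6=63, FN=4+4+9+5=22 → 178/263 = 0.67681
  class_1: TP=92, FP=4+17+1+5=27, FN=32+34+26+32=124 → 184/335 = 0.54925
  class_2: TP=108, FP=4+34+4+6=48, FN=20+17+19+18=74 → 216/338 = 0.63905
  class_3: TP=101, FP=9+26+19+7=61, FN=5+1+4+5=15 → 202/278 = 0.72662
  class_4: TP=42, FP=5+32+18+5=60, FN=6+5+6+7=24 → 84/168 = 0.50000
Highest is class 'class_3' with F1 score = 0.7266.

0.7266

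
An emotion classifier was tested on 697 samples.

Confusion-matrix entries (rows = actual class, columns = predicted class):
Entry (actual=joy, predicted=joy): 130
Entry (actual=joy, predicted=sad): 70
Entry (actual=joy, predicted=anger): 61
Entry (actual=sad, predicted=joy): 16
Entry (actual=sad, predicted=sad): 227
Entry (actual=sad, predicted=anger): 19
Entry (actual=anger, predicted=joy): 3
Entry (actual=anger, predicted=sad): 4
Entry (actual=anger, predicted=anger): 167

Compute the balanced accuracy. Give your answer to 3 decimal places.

0.775

Balanced accuracy = mean of per-class recall.
  joy: recall = 130/261 = 0.4981
  sad: recall = 227/262 = 0.8664
  anger: recall = 167/174 = 0.9598
Mean = (0.4981 + 0.8664 + 0.9598) / 3 = 0.775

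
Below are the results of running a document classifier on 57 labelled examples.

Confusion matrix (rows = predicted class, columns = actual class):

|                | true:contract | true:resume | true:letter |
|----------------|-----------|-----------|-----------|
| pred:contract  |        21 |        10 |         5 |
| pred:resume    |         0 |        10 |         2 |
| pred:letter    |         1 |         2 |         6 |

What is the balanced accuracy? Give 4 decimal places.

Balanced accuracy = mean of per-class recall.
  contract: recall = 21/22 = 0.95455
  resume: recall = 10/22 = 0.45455
  letter: recall = 6/13 = 0.46154
Mean = (0.95455 + 0.45455 + 0.46154) / 3 = 0.6235

0.6235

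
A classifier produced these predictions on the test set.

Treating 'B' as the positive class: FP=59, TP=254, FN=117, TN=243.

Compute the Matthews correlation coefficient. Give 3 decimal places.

0.488

MCC = (TP·TN − FP·FN) / √((TP+FP)(TP+FN)(TN+FP)(TN+FN))
Numerator = 254·243 − 59·117 = 54819
Denominator = √(313·371·302·360) = √12624892560 = 112360.5472
MCC = 54819 / 112360.5472 = 0.488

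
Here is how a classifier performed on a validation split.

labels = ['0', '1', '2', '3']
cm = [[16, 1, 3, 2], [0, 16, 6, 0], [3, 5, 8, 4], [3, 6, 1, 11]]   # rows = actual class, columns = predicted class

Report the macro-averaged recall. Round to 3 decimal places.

0.595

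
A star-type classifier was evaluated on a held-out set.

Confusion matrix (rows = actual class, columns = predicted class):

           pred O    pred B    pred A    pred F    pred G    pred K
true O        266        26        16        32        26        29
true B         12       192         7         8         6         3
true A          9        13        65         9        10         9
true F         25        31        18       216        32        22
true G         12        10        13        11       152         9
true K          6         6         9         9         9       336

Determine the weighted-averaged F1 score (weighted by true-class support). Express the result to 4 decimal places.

0.7361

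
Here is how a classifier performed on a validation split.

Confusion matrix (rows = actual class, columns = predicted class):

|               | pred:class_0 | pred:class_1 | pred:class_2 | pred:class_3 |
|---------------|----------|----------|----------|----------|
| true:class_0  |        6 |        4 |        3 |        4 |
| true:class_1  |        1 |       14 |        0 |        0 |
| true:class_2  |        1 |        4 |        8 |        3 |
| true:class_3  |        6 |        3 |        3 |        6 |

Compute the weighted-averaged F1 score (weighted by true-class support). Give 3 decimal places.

0.494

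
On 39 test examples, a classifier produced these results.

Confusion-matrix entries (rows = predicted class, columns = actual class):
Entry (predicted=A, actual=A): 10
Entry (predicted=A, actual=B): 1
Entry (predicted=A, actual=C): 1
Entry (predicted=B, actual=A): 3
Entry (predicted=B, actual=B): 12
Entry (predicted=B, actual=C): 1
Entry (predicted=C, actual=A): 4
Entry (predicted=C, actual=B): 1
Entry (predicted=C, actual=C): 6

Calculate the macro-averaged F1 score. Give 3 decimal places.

0.707

Per-class F1 score (2·TP/(2·TP+FP+FN)):
  A: TP=10, FP=1+1=2, FN=3+4=7 → 20/29 = 0.6897
  B: TP=12, FP=3+1=4, FN=1+1=2 → 24/30 = 0.8000
  C: TP=6, FP=4+1=5, FN=1+1=2 → 12/19 = 0.6316
Macro-F1 score = mean = (0.6897 + 0.8000 + 0.6316) / 3 = 0.707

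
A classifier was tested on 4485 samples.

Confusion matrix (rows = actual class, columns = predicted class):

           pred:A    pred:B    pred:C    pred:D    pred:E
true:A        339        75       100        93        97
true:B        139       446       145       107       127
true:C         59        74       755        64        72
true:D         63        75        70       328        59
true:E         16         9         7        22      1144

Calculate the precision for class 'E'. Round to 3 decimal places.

0.763

precision = TP/(TP+FP).
E: TP=1144, FP=97+127+72+59=355 → 1144/1499 = 0.7632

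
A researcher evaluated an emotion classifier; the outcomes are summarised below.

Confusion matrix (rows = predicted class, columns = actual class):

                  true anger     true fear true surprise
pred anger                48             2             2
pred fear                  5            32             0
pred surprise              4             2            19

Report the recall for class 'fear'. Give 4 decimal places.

0.8889

Take TP from the diagonal, FP from the rest of the 'fear' prediction marginal, FN from the rest of the 'fear' actual marginal.
recall = TP/(TP+FN).
fear: TP=32, FN=2+2=4 → 32/36 = 0.88889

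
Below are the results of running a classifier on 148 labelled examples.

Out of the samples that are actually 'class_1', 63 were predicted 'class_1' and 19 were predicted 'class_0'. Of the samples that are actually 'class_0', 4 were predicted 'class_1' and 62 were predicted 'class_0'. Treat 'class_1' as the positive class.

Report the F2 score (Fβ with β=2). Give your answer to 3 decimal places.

0.797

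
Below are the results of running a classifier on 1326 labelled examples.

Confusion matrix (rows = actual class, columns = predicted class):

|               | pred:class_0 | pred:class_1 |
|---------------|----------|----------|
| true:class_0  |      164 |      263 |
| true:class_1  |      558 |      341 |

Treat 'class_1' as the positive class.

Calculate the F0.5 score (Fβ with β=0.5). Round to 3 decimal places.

0.514

Fβ = (1+β²)·TP / ((1+β²)·TP + β²·FN + FP), with β²=1/4
= 1.25·341 / (1.25·341 + 0.25·558 + 263) = 0.514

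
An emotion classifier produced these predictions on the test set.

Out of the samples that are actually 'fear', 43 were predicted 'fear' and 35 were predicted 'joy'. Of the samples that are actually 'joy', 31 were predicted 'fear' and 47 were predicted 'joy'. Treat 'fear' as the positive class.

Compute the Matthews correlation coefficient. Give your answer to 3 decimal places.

0.154

MCC = (TP·TN − FP·FN) / √((TP+FP)(TP+FN)(TN+FP)(TN+FN))
Numerator = 43·47 − 31·35 = 936
Denominator = √(74·78·78·82) = √36917712 = 6075.9947
MCC = 936 / 6075.9947 = 0.154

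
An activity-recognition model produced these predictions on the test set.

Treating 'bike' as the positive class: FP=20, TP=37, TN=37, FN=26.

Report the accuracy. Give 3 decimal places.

0.617

Accuracy = (TP+TN)/N = (37+37)/120 = 0.617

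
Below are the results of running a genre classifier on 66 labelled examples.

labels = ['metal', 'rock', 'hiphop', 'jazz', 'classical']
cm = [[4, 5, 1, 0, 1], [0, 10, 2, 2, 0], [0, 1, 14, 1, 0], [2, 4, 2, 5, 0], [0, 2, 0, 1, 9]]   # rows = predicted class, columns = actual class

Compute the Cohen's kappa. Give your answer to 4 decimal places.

Observed agreement pₒ = trace/N = 42/66 = 0.63636
Expected agreement pₑ = Σ (rowᵢ·colᵢ)/N² = (6·11 + 22·14 + 19·16 + 9·13 + 10·12)/66² = 0.21006
κ = (pₒ − pₑ)/(1 − pₑ) = (0.63636 − 0.21006)/(1 − 0.21006) = 0.5397

0.5397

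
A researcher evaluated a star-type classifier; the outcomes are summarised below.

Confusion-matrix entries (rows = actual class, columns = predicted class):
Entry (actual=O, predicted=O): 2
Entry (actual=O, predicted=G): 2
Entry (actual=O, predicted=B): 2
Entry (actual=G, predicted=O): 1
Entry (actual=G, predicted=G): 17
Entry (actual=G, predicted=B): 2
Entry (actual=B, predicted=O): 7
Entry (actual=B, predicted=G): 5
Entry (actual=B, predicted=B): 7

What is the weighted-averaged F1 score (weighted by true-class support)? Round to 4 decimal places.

0.5738

Per-class F1 score (2·TP/(2·TP+FP+FN)):
  O: TP=2, FP=1+7=8, FN=2+2=4 → 4/16 = 0.25000
  G: TP=17, FP=2+5=7, FN=1+2=3 → 34/44 = 0.77273
  B: TP=7, FP=2+2=4, FN=7+5=12 → 14/30 = 0.46667
Weighted-F1 score = Σ (supportᵢ/N)·F1 scoreᵢ with N=45: (6/45)·0.25000 + (20/45)·0.77273 + (19/45)·0.46667 = 0.5738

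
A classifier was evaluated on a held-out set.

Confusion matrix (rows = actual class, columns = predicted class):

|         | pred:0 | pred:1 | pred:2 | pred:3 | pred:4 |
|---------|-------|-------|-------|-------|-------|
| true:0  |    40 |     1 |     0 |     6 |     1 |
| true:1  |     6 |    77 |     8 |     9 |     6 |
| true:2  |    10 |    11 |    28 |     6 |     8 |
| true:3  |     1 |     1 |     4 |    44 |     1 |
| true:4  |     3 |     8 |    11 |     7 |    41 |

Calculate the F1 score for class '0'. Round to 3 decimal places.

0.741

Treat '0' as positive and all other classes as negative.
F1 score = 2·TP/(2·TP+FP+FN).
0: TP=40, FP=6+10+1+3=20, FN=1+0+6+1=8 → 80/108 = 0.7407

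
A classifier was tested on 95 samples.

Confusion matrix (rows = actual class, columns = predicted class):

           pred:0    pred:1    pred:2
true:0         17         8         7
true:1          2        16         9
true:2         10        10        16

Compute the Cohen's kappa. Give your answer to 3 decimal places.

Observed agreement pₒ = trace/N = 49/95 = 0.5158
Expected agreement pₑ = Σ (rowᵢ·colᵢ)/N² = (32·29 + 27·34 + 36·32)/95² = 0.3322
κ = (pₒ − pₑ)/(1 − pₑ) = (0.5158 − 0.3322)/(1 − 0.3322) = 0.275

0.275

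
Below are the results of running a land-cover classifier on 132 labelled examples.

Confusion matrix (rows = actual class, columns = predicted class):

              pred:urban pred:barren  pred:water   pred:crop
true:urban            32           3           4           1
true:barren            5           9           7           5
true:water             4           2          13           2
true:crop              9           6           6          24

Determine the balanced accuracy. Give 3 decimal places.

Balanced accuracy = mean of per-class recall.
  urban: recall = 32/40 = 0.8000
  barren: recall = 9/26 = 0.3462
  water: recall = 13/21 = 0.6190
  crop: recall = 24/45 = 0.5333
Mean = (0.8000 + 0.3462 + 0.6190 + 0.5333) / 4 = 0.575

0.575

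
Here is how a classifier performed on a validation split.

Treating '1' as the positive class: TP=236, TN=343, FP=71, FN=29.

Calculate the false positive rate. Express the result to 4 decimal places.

FPR = FP/(FP+TN) = 71/(71+343) = 0.1715

0.1715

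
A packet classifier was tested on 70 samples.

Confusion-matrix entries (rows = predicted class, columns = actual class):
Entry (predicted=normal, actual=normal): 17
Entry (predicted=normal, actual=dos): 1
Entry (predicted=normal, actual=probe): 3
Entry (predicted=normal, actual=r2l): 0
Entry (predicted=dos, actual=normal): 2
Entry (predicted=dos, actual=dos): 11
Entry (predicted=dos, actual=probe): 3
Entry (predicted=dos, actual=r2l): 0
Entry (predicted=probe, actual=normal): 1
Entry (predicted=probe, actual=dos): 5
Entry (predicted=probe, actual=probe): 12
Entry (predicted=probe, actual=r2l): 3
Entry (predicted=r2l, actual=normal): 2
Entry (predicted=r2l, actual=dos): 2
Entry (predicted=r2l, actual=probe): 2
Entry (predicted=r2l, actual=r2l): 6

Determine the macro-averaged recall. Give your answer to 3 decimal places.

0.655

Per-class recall (TP/(TP+FN)):
  normal: TP=17, FN=2+1+2=5 → 17/22 = 0.7727
  dos: TP=11, FN=1+5+2=8 → 11/19 = 0.5789
  probe: TP=12, FN=3+3+2=8 → 12/20 = 0.6000
  r2l: TP=6, FN=0+0+3=3 → 6/9 = 0.6667
Macro-recall = mean = (0.7727 + 0.5789 + 0.6000 + 0.6667) / 4 = 0.655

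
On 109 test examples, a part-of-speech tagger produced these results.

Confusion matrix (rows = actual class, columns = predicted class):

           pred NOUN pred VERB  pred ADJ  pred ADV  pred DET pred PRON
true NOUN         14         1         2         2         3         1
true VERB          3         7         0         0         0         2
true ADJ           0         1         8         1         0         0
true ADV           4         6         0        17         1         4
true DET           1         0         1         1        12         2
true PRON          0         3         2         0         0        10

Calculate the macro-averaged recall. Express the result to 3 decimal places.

Per-class recall (TP/(TP+FN)):
  NOUN: TP=14, FN=1+2+2+3+1=9 → 14/23 = 0.6087
  VERB: TP=7, FN=3+0+0+0+2=5 → 7/12 = 0.5833
  ADJ: TP=8, FN=0+1+1+0+0=2 → 8/10 = 0.8000
  ADV: TP=17, FN=4+6+0+1+4=15 → 17/32 = 0.5313
  DET: TP=12, FN=1+0+1+1+2=5 → 12/17 = 0.7059
  PRON: TP=10, FN=0+3+2+0+0=5 → 10/15 = 0.6667
Macro-recall = mean = (0.6087 + 0.5833 + 0.8000 + 0.5313 + 0.7059 + 0.6667) / 6 = 0.649

0.649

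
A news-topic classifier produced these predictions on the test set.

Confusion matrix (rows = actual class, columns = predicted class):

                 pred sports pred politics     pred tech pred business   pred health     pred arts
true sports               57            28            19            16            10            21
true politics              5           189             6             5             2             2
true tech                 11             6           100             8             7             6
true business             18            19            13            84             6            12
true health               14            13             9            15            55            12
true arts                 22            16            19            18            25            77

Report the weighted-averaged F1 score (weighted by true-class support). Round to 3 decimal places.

Per-class F1 score (2·TP/(2·TP+FP+FN)):
  sports: TP=57, FP=5+11+18+14+22=70, FN=28+19+16+10+21=94 → 114/278 = 0.4101
  politics: TP=189, FP=28+6+19+13+16=82, FN=5+6+5+2+2=20 → 378/480 = 0.7875
  tech: TP=100, FP=19+6+13+9+19=66, FN=11+6+8+7+6=38 → 200/304 = 0.6579
  business: TP=84, FP=16+5+8+15+18=62, FN=18+19+13+6+12=68 → 168/298 = 0.5638
  health: TP=55, FP=10+2+7+6+25=50, FN=14+13+9+15+12=63 → 110/223 = 0.4933
  arts: TP=77, FP=21+2+6+12+12=53, FN=22+16+19+18+25=100 → 154/307 = 0.5016
Weighted-F1 score = Σ (supportᵢ/N)·F1 scoreᵢ with N=945: (151/945)·0.4101 + (209/945)·0.7875 + (138/945)·0.6579 + (152/945)·0.5638 + (118/945)·0.4933 + (177/945)·0.5016 = 0.582

0.582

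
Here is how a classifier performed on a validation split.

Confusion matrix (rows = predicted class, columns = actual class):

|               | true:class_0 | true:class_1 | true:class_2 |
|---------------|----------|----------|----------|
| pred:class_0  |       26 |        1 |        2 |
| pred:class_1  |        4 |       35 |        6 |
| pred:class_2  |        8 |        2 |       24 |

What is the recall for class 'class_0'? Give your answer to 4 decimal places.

0.6842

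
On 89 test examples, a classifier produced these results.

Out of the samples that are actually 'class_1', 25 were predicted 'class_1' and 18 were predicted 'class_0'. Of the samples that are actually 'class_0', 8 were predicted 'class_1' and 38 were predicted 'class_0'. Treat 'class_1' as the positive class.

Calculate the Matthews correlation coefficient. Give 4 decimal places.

MCC = (TP·TN − FP·FN) / √((TP+FP)(TP+FN)(TN+FP)(TN+FN))
Numerator = 25·38 − 8·18 = 806
Denominator = √(33·43·46·56) = √3655344 = 1911.8954
MCC = 806 / 1911.8954 = 0.4216

0.4216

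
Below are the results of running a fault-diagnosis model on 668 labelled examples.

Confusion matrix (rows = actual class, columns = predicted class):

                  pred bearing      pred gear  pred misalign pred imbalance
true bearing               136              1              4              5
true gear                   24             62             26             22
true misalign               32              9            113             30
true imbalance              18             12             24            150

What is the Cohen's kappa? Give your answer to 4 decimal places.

0.5827

Observed agreement pₒ = trace/N = 461/668 = 0.69012
Expected agreement pₑ = Σ (rowᵢ·colᵢ)/N² = (146·210 + 134·84 + 184·167 + 204·207)/668² = 0.25743
κ = (pₒ − pₑ)/(1 − pₑ) = (0.69012 − 0.25743)/(1 − 0.25743) = 0.5827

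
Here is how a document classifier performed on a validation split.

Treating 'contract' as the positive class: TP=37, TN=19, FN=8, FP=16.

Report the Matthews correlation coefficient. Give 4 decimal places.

MCC = (TP·TN − FP·FN) / √((TP+FP)(TP+FN)(TN+FP)(TN+FN))
Numerator = 37·19 − 16·8 = 575
Denominator = √(53·45·35·27) = √2253825 = 1501.2745
MCC = 575 / 1501.2745 = 0.3830

0.3830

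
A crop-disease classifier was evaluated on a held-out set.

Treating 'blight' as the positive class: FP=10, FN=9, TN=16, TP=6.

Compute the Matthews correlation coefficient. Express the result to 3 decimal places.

0.015

MCC = (TP·TN − FP·FN) / √((TP+FP)(TP+FN)(TN+FP)(TN+FN))
Numerator = 6·16 − 10·9 = 6
Denominator = √(16·15·26·25) = √156000 = 394.9684
MCC = 6 / 394.9684 = 0.015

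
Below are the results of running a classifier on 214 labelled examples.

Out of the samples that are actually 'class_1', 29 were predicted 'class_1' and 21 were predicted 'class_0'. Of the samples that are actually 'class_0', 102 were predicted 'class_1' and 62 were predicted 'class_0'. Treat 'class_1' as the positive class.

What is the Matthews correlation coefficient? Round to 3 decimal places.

-0.036

MCC = (TP·TN − FP·FN) / √((TP+FP)(TP+FN)(TN+FP)(TN+FN))
Numerator = 29·62 − 102·21 = -344
Denominator = √(131·50·164·83) = √89158600 = 9442.3832
MCC = -344 / 9442.3832 = -0.036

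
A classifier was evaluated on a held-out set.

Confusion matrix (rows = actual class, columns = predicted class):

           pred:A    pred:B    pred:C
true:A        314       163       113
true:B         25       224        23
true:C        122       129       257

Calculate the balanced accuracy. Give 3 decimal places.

Balanced accuracy = mean of per-class recall.
  A: recall = 314/590 = 0.5322
  B: recall = 224/272 = 0.8235
  C: recall = 257/508 = 0.5059
Mean = (0.5322 + 0.8235 + 0.5059) / 3 = 0.621

0.621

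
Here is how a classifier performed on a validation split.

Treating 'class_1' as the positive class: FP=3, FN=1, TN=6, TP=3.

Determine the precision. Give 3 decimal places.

0.500

Precision = TP/(TP+FP) = 3/(3+3) = 3/6 = 0.500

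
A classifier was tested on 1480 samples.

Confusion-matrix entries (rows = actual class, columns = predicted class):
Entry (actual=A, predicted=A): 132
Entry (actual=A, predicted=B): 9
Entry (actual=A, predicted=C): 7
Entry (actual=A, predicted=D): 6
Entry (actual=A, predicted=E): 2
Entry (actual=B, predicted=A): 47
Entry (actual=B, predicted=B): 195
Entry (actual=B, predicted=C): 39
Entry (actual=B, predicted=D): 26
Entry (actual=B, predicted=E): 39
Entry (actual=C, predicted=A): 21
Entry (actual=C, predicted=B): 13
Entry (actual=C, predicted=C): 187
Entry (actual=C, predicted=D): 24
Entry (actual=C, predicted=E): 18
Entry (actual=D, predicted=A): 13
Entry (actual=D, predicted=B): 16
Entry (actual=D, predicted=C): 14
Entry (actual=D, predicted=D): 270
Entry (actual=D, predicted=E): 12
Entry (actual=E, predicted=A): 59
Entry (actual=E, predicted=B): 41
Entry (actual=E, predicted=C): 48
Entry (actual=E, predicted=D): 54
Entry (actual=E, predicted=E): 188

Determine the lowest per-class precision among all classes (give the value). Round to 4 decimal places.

0.4853

Per-class precision (TP/(TP+FP)):
  A: TP=132, FP=47+21+13+59=140 → 132/272 = 0.48529
  B: TP=195, FP=9+13+16+41=79 → 195/274 = 0.71168
  C: TP=187, FP=7+39+14+48=108 → 187/295 = 0.63390
  D: TP=270, FP=6+26+24+54=110 → 270/380 = 0.71053
  E: TP=188, FP=2+39+18+12=71 → 188/259 = 0.72587
Lowest is class 'A' with precision = 0.4853.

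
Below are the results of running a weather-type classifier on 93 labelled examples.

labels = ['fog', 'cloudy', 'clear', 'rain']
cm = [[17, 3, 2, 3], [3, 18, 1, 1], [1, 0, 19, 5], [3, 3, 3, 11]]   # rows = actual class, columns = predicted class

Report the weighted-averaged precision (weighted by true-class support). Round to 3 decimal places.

Per-class precision (TP/(TP+FP)):
  fog: TP=17, FP=3+1+3=7 → 17/24 = 0.7083
  cloudy: TP=18, FP=3+0+3=6 → 18/24 = 0.7500
  clear: TP=19, FP=2+1+3=6 → 19/25 = 0.7600
  rain: TP=11, FP=3+1+5=9 → 11/20 = 0.5500
Weighted-precision = Σ (supportᵢ/N)·precisionᵢ with N=93: (25/93)·0.7083 + (23/93)·0.7500 + (25/93)·0.7600 + (20/93)·0.5500 = 0.698

0.698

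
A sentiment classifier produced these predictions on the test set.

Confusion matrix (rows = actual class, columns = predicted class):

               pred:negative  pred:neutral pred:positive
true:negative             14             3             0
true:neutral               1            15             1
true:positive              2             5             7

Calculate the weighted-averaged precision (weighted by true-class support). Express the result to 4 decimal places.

0.7779

Per-class precision (TP/(TP+FP)):
  negative: TP=14, FP=1+2=3 → 14/17 = 0.82353
  neutral: TP=15, FP=3+5=8 → 15/23 = 0.65217
  positive: TP=7, FP=0+1=1 → 7/8 = 0.87500
Weighted-precision = Σ (supportᵢ/N)·precisionᵢ with N=48: (17/48)·0.82353 + (17/48)·0.65217 + (14/48)·0.87500 = 0.7779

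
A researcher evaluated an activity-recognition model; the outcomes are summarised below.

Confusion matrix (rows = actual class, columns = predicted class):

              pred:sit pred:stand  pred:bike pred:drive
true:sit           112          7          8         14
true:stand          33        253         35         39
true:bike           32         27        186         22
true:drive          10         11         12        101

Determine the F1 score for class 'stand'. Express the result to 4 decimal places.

One-vs-rest for 'stand': TP = diagonal; FP = other classes predicted 'stand'; FN = 'stand' predicted as other.
F1 score = 2·TP/(2·TP+FP+FN).
stand: TP=253, FP=7+27+11=45, FN=33+35+39=107 → 506/658 = 0.76900

0.7690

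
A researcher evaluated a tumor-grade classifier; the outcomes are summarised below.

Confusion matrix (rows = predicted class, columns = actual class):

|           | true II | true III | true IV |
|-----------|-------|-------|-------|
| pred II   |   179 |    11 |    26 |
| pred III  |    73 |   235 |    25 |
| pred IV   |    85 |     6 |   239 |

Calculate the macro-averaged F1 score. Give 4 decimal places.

0.7406

Per-class F1 score (2·TP/(2·TP+FP+FN)):
  II: TP=179, FP=11+26=37, FN=73+85=158 → 358/553 = 0.64738
  III: TP=235, FP=73+25=98, FN=11+6=17 → 470/585 = 0.80342
  IV: TP=239, FP=85+6=91, FN=26+25=51 → 478/620 = 0.77097
Macro-F1 score = mean = (0.64738 + 0.80342 + 0.77097) / 3 = 0.7406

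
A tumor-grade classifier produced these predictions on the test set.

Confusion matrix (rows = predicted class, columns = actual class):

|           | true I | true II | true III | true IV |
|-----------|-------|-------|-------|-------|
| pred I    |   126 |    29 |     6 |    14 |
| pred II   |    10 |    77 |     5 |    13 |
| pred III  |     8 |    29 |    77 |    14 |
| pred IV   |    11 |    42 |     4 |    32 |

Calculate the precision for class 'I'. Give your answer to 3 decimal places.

Treat 'I' as positive and all other classes as negative.
precision = TP/(TP+FP).
I: TP=126, FP=29+6+14=49 → 126/175 = 0.7200

0.720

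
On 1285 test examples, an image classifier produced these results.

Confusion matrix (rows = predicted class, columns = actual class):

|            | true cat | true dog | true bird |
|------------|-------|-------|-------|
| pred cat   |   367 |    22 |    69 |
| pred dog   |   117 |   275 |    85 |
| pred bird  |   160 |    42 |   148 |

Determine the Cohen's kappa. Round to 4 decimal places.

Observed agreement pₒ = trace/N = 790/1285 = 0.61479
Expected agreement pₑ = Σ (rowᵢ·colᵢ)/N² = (644·458 + 339·477 + 302·350)/1285² = 0.34057
κ = (pₒ − pₑ)/(1 − pₑ) = (0.61479 − 0.34057)/(1 − 0.34057) = 0.4158

0.4158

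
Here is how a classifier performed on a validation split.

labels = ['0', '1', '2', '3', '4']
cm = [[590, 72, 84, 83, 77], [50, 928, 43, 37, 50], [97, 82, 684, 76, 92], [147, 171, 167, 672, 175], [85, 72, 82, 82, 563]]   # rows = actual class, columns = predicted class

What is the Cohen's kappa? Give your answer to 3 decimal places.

Observed agreement pₒ = trace/N = 3437/5261 = 0.6533
Expected agreement pₑ = Σ (rowᵢ·colᵢ)/N² = (906·969 + 1108·1325 + 1031·1060 + 1332·950 + 884·957)/5261² = 0.2005
κ = (pₒ − pₑ)/(1 − pₑ) = (0.6533 − 0.2005)/(1 − 0.2005) = 0.566

0.566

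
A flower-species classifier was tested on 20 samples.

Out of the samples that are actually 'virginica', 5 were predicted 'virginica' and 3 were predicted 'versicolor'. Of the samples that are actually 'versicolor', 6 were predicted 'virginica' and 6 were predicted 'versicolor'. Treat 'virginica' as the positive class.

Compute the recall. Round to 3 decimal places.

Recall = TP/(TP+FN) = 5/(5+3) = 5/8 = 0.625

0.625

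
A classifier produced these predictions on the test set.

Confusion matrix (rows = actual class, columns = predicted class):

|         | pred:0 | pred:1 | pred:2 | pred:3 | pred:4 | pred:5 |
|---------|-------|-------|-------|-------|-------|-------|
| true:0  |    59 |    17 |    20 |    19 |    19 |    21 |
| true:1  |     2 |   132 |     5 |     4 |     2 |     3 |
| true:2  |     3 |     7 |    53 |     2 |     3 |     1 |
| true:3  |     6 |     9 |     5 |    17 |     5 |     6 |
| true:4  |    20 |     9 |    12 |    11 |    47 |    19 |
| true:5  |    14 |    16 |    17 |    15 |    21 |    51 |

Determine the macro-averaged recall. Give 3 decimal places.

0.529

Per-class recall (TP/(TP+FN)):
  0: TP=59, FN=17+20+19+19+21=96 → 59/155 = 0.3806
  1: TP=132, FN=2+5+4+2+3=16 → 132/148 = 0.8919
  2: TP=53, FN=3+7+2+3+1=16 → 53/69 = 0.7681
  3: TP=17, FN=6+9+5+5+6=31 → 17/48 = 0.3542
  4: TP=47, FN=20+9+12+11+19=71 → 47/118 = 0.3983
  5: TP=51, FN=14+16+17+15+21=83 → 51/134 = 0.3806
Macro-recall = mean = (0.3806 + 0.8919 + 0.7681 + 0.3542 + 0.3983 + 0.3806) / 6 = 0.529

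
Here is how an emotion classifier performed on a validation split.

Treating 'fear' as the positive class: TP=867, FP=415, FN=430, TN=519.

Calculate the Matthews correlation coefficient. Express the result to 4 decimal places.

0.2237

MCC = (TP·TN − FP·FN) / √((TP+FP)(TP+FN)(TN+FP)(TN+FN))
Numerator = 867·519 − 415·430 = 271523
Denominator = √(1282·1297·934·949) = √1473808611964 = 1214005.1944
MCC = 271523 / 1214005.1944 = 0.2237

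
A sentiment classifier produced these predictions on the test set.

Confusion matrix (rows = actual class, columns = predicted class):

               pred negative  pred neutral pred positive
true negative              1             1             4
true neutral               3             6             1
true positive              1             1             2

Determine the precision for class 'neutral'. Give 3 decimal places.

Take TP from the diagonal, FP from the rest of the 'neutral' prediction marginal, FN from the rest of the 'neutral' actual marginal.
precision = TP/(TP+FP).
neutral: TP=6, FP=1+1=2 → 6/8 = 0.7500

0.750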